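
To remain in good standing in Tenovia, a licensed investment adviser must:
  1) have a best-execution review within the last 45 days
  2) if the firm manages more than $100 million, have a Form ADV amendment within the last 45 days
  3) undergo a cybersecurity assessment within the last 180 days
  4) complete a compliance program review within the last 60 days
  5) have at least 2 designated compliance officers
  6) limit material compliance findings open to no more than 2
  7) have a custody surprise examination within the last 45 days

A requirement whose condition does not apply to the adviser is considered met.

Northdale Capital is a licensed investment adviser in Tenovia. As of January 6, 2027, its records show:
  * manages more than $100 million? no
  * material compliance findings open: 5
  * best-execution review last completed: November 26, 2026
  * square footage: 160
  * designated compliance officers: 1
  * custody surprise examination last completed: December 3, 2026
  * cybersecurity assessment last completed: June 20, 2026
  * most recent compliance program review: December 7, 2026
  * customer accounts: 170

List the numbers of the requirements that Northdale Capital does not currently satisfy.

3, 5, 6

1. best-execution review 41 days ago vs limit 45 → met
2. condition 'manages more than $100 million' does not hold → requirement n/a → met
3. cybersecurity assessment 200 days ago vs limit 180 → not met
4. compliance program review 30 days ago vs limit 60 → met
5. designated compliance officers 1 < 2 → not met
6. material compliance findings open 5 > 2 → not met
7. custody surprise examination 34 days ago vs limit 45 → met
Not met: 3, 5, 6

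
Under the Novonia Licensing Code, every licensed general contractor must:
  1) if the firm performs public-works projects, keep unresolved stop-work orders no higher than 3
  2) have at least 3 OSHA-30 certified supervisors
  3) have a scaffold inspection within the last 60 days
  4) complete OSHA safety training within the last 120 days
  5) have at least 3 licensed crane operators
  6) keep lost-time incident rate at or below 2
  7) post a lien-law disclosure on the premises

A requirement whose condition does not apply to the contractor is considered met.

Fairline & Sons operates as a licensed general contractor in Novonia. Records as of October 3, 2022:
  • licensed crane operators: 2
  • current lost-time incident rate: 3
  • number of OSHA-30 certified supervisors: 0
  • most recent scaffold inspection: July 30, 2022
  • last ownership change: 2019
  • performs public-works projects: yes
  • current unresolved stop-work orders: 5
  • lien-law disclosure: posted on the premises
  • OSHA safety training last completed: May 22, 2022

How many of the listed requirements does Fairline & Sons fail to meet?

6

1. condition 'performs public-works projects' holds; unresolved stop-work orders 5 > 3 → not met
2. OSHA-30 certified supervisors 0 < 3 → not met
3. scaffold inspection 65 days ago vs limit 60 → not met
4. OSHA safety training 134 days ago vs limit 120 → not met
5. licensed crane operators 2 < 3 → not met
6. lost-time incident rate 3 > 2 → not met
7. lien-law disclosure present → met
Not met: 6 of 7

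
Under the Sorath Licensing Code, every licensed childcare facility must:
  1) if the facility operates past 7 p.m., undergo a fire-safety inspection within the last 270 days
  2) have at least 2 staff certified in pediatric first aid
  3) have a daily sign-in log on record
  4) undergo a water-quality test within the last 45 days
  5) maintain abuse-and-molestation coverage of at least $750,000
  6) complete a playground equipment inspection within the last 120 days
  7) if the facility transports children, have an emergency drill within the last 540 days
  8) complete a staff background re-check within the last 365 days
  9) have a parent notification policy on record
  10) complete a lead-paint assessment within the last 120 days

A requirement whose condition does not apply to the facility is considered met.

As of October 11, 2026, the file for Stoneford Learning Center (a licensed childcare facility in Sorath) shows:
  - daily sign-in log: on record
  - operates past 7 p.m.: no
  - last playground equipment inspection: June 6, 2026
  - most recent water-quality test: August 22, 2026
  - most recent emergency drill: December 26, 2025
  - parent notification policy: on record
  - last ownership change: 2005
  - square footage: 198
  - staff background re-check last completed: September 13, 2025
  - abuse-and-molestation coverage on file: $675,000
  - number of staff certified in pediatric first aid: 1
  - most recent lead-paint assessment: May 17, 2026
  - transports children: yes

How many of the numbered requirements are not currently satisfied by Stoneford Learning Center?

6

1. condition 'operates past 7 p.m.' does not hold → requirement n/a → met
2. staff certified in pediatric first aid 1 < 2 → not met
3. daily sign-in log present → met
4. water-quality test 50 days ago vs limit 45 → not met
5. abuse-and-molestation coverage $675,000 < $750,000 → not met
6. playground equipment inspection 127 days ago vs limit 120 → not met
7. condition 'transports children' holds; emergency drill 289 days ago vs limit 540 → met
8. staff background re-check 393 days ago vs limit 365 → not met
9. parent notification policy present → met
10. lead-paint assessment 147 days ago vs limit 120 → not met
Not met: 6 of 10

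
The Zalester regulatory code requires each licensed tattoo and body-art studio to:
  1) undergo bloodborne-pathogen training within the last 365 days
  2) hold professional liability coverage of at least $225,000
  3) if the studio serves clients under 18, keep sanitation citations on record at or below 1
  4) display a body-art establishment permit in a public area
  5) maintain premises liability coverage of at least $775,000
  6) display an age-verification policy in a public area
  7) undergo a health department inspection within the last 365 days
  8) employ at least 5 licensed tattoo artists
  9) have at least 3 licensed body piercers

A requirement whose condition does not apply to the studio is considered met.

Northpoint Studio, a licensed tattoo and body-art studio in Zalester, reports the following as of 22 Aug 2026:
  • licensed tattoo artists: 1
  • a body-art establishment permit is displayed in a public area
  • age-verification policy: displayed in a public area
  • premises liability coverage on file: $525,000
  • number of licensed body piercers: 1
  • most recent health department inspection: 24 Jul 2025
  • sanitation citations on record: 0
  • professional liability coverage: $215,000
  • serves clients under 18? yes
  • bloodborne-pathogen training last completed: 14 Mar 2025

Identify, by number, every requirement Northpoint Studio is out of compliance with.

1. bloodborne-pathogen training 526 days ago vs limit 365 → not met
2. professional liability coverage $215,000 < $225,000 → not met
3. condition 'serves clients under 18' holds; sanitation citations on record 0 ≤ 1 → met
4. body-art establishment permit present → met
5. premises liability coverage $525,000 < $775,000 → not met
6. age-verification policy present → met
7. health department inspection 394 days ago vs limit 365 → not met
8. licensed tattoo artists 1 < 5 → not met
9. licensed body piercers 1 < 3 → not met
Not met: 1, 2, 5, 7, 8, 9

1, 2, 5, 7, 8, 9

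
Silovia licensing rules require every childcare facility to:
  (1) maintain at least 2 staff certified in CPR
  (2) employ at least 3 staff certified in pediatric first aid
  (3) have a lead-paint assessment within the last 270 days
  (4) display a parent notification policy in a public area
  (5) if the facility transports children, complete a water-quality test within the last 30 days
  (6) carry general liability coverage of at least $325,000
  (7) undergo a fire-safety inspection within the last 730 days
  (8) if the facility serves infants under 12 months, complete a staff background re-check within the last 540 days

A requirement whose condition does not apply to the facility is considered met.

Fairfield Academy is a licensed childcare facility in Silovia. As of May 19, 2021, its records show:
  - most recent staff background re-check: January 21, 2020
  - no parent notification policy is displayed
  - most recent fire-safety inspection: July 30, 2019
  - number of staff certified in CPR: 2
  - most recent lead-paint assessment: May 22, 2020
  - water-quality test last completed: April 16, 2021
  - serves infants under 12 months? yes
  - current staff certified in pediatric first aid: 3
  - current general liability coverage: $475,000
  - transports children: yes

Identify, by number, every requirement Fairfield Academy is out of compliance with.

1. staff certified in CPR 2 ≥ 2 → met
2. staff certified in pediatric first aid 3 ≥ 3 → met
3. lead-paint assessment 362 days ago vs limit 270 → not met
4. parent notification policy absent → not met
5. condition 'transports children' holds; water-quality test 33 days ago vs limit 30 → not met
6. general liability coverage $475,000 ≥ $325,000 → met
7. fire-safety inspection 659 days ago vs limit 730 → met
8. condition 'serves infants under 12 months' holds; staff background re-check 484 days ago vs limit 540 → met
Not met: 3, 4, 5

3, 4, 5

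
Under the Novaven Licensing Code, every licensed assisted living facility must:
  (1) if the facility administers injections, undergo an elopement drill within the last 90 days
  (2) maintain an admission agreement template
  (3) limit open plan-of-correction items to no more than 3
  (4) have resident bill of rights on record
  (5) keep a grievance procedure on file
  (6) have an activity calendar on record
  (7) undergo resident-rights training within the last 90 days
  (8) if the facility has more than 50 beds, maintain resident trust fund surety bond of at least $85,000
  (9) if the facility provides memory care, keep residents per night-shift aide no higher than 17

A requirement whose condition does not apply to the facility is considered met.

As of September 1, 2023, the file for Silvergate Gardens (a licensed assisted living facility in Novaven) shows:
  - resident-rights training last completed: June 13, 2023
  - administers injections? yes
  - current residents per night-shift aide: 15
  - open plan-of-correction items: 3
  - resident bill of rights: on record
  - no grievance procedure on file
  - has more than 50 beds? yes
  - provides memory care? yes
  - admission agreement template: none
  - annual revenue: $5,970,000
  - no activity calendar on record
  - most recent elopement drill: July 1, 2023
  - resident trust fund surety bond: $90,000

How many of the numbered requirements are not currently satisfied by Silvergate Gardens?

1. condition 'administers injections' holds; elopement drill 62 days ago vs limit 90 → met
2. admission agreement template absent → not met
3. open plan-of-correction items 3 ≤ 3 → met
4. resident bill of rights present → met
5. grievance procedure absent → not met
6. activity calendar absent → not met
7. resident-rights training 80 days ago vs limit 90 → met
8. condition 'has more than 50 beds' holds; resident trust fund surety bond $90,000 ≥ $85,000 → met
9. condition 'provides memory care' holds; residents per night-shift aide 15 ≤ 17 → met
Not met: 3 of 9

3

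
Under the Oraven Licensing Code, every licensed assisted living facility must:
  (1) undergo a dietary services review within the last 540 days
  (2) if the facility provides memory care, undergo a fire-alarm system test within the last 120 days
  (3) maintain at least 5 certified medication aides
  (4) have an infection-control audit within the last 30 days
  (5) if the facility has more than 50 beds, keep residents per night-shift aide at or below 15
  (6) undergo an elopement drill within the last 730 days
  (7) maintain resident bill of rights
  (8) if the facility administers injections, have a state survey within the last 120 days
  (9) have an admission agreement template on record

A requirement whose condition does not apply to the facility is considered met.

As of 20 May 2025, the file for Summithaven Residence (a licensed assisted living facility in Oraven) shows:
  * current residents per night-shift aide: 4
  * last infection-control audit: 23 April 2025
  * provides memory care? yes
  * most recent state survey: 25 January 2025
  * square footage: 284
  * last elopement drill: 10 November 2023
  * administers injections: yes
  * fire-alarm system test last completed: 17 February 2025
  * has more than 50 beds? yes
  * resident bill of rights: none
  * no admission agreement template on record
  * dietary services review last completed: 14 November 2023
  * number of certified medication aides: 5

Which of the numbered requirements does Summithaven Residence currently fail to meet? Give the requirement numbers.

1, 7, 9

1. dietary services review 553 days ago vs limit 540 → not met
2. condition 'provides memory care' holds; fire-alarm system test 92 days ago vs limit 120 → met
3. certified medication aides 5 ≥ 5 → met
4. infection-control audit 27 days ago vs limit 30 → met
5. condition 'has more than 50 beds' holds; residents per night-shift aide 4 ≤ 15 → met
6. elopement drill 557 days ago vs limit 730 → met
7. resident bill of rights absent → not met
8. condition 'administers injections' holds; state survey 115 days ago vs limit 120 → met
9. admission agreement template absent → not met
Not met: 1, 7, 9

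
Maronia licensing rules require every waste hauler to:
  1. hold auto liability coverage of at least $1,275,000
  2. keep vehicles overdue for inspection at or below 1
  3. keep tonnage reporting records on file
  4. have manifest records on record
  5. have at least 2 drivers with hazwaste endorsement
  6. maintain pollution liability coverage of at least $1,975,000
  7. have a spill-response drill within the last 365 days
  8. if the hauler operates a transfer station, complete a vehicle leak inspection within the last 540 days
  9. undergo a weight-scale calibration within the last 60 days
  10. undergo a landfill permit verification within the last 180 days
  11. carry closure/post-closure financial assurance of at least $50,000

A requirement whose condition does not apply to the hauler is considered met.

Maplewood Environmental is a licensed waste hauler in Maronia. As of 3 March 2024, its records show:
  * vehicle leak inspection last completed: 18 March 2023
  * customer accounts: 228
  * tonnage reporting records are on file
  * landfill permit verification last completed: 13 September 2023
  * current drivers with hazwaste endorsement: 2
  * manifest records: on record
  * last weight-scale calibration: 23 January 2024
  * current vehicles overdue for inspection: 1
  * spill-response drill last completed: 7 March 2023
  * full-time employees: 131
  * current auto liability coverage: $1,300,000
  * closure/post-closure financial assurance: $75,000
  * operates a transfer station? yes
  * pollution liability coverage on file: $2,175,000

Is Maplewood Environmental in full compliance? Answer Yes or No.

1. auto liability coverage $1,300,000 ≥ $1,275,000 → met
2. vehicles overdue for inspection 1 ≤ 1 → met
3. tonnage reporting records present → met
4. manifest records present → met
5. drivers with hazwaste endorsement 2 ≥ 2 → met
6. pollution liability coverage $2,175,000 ≥ $1,975,000 → met
7. spill-response drill 362 days ago vs limit 365 → met
8. condition 'operates a transfer station' holds; vehicle leak inspection 351 days ago vs limit 540 → met
9. weight-scale calibration 40 days ago vs limit 60 → met
10. landfill permit verification 172 days ago vs limit 180 → met
11. closure/post-closure financial assurance $75,000 ≥ $50,000 → met
All met.

Yes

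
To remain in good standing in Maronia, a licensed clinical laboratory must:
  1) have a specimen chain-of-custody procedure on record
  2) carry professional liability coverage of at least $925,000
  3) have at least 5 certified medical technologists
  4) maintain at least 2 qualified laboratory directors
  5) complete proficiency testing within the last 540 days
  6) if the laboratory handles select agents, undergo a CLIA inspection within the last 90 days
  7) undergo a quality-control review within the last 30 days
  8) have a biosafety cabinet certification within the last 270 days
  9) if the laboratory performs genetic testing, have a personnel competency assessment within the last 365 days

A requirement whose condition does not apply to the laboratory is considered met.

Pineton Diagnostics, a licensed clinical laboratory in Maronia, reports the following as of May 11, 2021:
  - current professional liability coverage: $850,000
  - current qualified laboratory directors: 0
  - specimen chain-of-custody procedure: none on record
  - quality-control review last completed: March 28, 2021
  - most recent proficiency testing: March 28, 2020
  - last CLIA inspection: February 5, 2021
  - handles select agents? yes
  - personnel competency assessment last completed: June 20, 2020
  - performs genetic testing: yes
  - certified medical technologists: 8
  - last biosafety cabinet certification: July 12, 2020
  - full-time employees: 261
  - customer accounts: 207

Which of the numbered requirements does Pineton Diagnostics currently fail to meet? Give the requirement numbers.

1, 2, 4, 6, 7, 8

1. specimen chain-of-custody procedure absent → not met
2. professional liability coverage $850,000 < $925,000 → not met
3. certified medical technologists 8 ≥ 5 → met
4. qualified laboratory directors 0 < 2 → not met
5. proficiency testing 409 days ago vs limit 540 → met
6. condition 'handles select agents' holds; CLIA inspection 95 days ago vs limit 90 → not met
7. quality-control review 44 days ago vs limit 30 → not met
8. biosafety cabinet certification 303 days ago vs limit 270 → not met
9. condition 'performs genetic testing' holds; personnel competency assessment 325 days ago vs limit 365 → met
Not met: 1, 2, 4, 6, 7, 8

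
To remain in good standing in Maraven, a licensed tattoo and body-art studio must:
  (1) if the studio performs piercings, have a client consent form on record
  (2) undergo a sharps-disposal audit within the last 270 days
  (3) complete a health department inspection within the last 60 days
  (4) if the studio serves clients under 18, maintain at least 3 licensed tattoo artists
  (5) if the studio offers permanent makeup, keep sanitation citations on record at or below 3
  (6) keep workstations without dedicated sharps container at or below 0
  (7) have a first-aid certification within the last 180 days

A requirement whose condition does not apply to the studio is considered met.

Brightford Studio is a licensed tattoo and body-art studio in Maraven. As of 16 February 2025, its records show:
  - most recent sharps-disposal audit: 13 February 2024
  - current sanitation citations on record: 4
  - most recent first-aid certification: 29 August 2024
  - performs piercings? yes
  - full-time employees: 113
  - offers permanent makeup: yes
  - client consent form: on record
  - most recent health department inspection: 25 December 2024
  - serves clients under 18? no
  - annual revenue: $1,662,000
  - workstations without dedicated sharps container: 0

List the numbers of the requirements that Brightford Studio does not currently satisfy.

2, 5

1. condition 'performs piercings' holds; client consent form present → met
2. sharps-disposal audit 369 days ago vs limit 270 → not met
3. health department inspection 53 days ago vs limit 60 → met
4. condition 'serves clients under 18' does not hold → requirement n/a → met
5. condition 'offers permanent makeup' holds; sanitation citations on record 4 > 3 → not met
6. workstations without dedicated sharps container 0 ≤ 0 → met
7. first-aid certification 171 days ago vs limit 180 → met
Not met: 2, 5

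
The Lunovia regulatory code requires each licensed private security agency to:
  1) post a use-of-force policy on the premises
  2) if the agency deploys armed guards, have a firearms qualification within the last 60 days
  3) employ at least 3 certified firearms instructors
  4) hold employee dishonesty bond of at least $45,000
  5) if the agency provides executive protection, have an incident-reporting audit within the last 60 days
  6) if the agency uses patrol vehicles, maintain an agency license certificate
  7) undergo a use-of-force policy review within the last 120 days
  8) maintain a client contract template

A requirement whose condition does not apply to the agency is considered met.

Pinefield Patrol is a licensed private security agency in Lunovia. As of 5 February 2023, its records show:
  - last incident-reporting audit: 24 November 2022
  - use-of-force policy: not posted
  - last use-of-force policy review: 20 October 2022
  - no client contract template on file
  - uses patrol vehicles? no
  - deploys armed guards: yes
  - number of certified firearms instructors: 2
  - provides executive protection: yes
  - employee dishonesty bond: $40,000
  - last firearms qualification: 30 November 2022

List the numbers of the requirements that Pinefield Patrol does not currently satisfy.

1, 2, 3, 4, 5, 8

1. use-of-force policy absent → not met
2. condition 'deploys armed guards' holds; firearms qualification 67 days ago vs limit 60 → not met
3. certified firearms instructors 2 < 3 → not met
4. employee dishonesty bond $40,000 < $45,000 → not met
5. condition 'provides executive protection' holds; incident-reporting audit 73 days ago vs limit 60 → not met
6. condition 'uses patrol vehicles' does not hold → requirement n/a → met
7. use-of-force policy review 108 days ago vs limit 120 → met
8. client contract template absent → not met
Not met: 1, 2, 3, 4, 5, 8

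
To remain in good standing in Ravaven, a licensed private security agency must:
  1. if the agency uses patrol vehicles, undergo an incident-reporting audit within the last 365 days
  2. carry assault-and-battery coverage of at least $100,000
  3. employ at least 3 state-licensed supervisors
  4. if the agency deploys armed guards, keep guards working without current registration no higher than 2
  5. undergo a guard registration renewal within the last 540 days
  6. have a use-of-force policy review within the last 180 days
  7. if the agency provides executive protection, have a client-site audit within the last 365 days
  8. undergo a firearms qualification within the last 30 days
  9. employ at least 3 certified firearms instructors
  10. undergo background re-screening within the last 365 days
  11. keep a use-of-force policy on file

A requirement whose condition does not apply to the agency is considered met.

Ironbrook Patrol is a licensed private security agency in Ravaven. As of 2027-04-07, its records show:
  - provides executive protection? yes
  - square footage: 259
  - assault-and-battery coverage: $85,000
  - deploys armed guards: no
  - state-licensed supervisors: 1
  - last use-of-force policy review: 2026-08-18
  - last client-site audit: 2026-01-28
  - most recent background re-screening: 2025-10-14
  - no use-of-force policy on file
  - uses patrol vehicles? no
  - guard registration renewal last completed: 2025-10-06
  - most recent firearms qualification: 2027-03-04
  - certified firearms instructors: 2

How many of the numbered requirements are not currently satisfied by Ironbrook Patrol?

9

1. condition 'uses patrol vehicles' does not hold → requirement n/a → met
2. assault-and-battery coverage $85,000 < $100,000 → not met
3. state-licensed supervisors 1 < 3 → not met
4. condition 'deploys armed guards' does not hold → requirement n/a → met
5. guard registration renewal 548 days ago vs limit 540 → not met
6. use-of-force policy review 232 days ago vs limit 180 → not met
7. condition 'provides executive protection' holds; client-site audit 434 days ago vs limit 365 → not met
8. firearms qualification 34 days ago vs limit 30 → not met
9. certified firearms instructors 2 < 3 → not met
10. background re-screening 540 days ago vs limit 365 → not met
11. use-of-force policy absent → not met
Not met: 9 of 11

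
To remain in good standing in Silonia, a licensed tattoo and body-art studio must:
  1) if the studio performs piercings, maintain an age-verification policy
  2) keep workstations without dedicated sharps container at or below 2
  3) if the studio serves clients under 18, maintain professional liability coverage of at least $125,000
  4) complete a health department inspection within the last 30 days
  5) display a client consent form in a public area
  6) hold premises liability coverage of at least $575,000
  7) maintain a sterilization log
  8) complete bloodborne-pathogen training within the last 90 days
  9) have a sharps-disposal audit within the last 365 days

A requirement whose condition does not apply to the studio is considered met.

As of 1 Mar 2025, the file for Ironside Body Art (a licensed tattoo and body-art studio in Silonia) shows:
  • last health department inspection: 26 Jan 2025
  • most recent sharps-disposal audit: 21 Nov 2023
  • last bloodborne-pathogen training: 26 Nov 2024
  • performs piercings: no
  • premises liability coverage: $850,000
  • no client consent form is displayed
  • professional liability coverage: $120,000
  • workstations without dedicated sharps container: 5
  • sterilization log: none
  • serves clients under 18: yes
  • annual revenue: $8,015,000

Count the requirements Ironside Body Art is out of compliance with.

7

1. condition 'performs piercings' does not hold → requirement n/a → met
2. workstations without dedicated sharps container 5 > 2 → not met
3. condition 'serves clients under 18' holds; professional liability coverage $120,000 < $125,000 → not met
4. health department inspection 34 days ago vs limit 30 → not met
5. client consent form absent → not met
6. premises liability coverage $850,000 ≥ $575,000 → met
7. sterilization log absent → not met
8. bloodborne-pathogen training 95 days ago vs limit 90 → not met
9. sharps-disposal audit 466 days ago vs limit 365 → not met
Not met: 7 of 9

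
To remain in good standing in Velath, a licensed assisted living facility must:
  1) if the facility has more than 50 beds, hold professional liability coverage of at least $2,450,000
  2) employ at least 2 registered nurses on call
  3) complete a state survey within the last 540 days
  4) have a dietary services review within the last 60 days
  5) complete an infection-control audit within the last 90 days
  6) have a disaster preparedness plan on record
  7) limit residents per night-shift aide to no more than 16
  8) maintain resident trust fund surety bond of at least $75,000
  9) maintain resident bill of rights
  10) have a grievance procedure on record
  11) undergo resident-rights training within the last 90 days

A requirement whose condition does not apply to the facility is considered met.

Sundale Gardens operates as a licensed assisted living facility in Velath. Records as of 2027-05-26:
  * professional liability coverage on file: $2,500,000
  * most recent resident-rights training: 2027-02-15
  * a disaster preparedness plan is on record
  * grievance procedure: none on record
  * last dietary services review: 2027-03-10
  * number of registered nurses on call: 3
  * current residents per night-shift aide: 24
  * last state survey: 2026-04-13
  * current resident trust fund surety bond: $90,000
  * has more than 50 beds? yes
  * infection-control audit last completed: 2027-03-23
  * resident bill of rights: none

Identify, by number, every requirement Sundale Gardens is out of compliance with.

4, 7, 9, 10, 11

1. condition 'has more than 50 beds' holds; professional liability coverage $2,500,000 ≥ $2,450,000 → met
2. registered nurses on call 3 ≥ 2 → met
3. state survey 408 days ago vs limit 540 → met
4. dietary services review 77 days ago vs limit 60 → not met
5. infection-control audit 64 days ago vs limit 90 → met
6. disaster preparedness plan present → met
7. residents per night-shift aide 24 > 16 → not met
8. resident trust fund surety bond $90,000 ≥ $75,000 → met
9. resident bill of rights absent → not met
10. grievance procedure absent → not met
11. resident-rights training 100 days ago vs limit 90 → not met
Not met: 4, 7, 9, 10, 11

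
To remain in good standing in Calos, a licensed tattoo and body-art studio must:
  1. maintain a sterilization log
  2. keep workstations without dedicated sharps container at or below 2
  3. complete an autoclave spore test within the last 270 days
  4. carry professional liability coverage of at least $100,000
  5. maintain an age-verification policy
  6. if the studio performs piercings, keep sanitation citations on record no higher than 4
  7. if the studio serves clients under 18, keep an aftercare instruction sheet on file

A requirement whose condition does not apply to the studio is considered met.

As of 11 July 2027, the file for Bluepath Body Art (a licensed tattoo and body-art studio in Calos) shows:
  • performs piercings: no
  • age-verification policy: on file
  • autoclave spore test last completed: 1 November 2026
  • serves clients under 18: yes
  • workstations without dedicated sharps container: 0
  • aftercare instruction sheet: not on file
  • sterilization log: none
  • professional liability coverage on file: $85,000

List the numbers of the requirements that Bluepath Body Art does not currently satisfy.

1. sterilization log absent → not met
2. workstations without dedicated sharps container 0 ≤ 2 → met
3. autoclave spore test 252 days ago vs limit 270 → met
4. professional liability coverage $85,000 < $100,000 → not met
5. age-verification policy present → met
6. condition 'performs piercings' does not hold → requirement n/a → met
7. condition 'serves clients under 18' holds; aftercare instruction sheet absent → not met
Not met: 1, 4, 7

1, 4, 7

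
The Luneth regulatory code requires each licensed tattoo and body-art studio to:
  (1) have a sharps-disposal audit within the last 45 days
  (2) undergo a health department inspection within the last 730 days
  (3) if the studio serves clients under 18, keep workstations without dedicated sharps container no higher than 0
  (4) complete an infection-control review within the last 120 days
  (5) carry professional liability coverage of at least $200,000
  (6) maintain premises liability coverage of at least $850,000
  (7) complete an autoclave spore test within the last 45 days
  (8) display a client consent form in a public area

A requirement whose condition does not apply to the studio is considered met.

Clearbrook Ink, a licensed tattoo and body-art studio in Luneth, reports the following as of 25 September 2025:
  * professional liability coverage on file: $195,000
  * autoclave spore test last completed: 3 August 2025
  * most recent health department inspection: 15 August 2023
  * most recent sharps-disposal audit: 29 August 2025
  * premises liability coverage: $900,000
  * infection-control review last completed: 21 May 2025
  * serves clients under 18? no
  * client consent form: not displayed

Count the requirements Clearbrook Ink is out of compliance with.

1. sharps-disposal audit 27 days ago vs limit 45 → met
2. health department inspection 772 days ago vs limit 730 → not met
3. condition 'serves clients under 18' does not hold → requirement n/a → met
4. infection-control review 127 days ago vs limit 120 → not met
5. professional liability coverage $195,000 < $200,000 → not met
6. premises liability coverage $900,000 ≥ $850,000 → met
7. autoclave spore test 53 days ago vs limit 45 → not met
8. client consent form absent → not met
Not met: 5 of 8

5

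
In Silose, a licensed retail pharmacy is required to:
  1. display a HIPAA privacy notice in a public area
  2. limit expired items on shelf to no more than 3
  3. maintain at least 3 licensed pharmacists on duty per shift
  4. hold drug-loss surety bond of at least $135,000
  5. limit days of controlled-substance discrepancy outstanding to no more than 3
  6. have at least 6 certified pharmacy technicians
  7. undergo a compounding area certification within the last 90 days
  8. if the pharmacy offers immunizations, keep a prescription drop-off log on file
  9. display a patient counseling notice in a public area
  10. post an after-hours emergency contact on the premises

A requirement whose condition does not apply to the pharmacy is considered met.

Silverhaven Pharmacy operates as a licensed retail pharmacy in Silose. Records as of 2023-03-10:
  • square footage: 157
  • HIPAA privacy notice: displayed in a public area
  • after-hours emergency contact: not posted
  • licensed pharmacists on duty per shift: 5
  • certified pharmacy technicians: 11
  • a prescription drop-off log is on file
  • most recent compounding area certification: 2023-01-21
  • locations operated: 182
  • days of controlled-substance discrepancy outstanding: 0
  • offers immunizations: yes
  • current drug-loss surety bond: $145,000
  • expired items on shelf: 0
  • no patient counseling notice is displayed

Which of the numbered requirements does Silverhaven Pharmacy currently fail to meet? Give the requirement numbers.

9, 10

1. HIPAA privacy notice present → met
2. expired items on shelf 0 ≤ 3 → met
3. licensed pharmacists on duty per shift 5 ≥ 3 → met
4. drug-loss surety bond $145,000 ≥ $135,000 → met
5. days of controlled-substance discrepancy outstanding 0 ≤ 3 → met
6. certified pharmacy technicians 11 ≥ 6 → met
7. compounding area certification 48 days ago vs limit 90 → met
8. condition 'offers immunizations' holds; prescription drop-off log present → met
9. patient counseling notice absent → not met
10. after-hours emergency contact absent → not met
Not met: 9, 10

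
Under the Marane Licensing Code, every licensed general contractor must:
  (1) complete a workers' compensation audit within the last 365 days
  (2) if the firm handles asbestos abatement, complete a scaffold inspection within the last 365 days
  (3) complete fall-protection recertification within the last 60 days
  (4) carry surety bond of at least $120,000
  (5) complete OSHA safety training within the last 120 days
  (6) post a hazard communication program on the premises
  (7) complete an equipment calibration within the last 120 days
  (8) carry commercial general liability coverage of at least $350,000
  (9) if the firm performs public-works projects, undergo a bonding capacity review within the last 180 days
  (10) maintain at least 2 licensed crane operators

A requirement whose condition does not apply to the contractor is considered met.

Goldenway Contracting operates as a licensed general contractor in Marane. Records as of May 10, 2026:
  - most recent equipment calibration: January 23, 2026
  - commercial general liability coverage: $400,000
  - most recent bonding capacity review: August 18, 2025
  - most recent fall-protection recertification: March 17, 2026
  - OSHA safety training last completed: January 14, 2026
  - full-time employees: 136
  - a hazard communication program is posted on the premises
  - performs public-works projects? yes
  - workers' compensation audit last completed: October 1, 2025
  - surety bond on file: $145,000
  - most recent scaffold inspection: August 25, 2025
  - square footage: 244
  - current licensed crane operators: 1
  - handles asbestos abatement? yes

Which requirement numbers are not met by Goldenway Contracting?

9, 10

1. workers' compensation audit 221 days ago vs limit 365 → met
2. condition 'handles asbestos abatement' holds; scaffold inspection 258 days ago vs limit 365 → met
3. fall-protection recertification 54 days ago vs limit 60 → met
4. surety bond $145,000 ≥ $120,000 → met
5. OSHA safety training 116 days ago vs limit 120 → met
6. hazard communication program present → met
7. equipment calibration 107 days ago vs limit 120 → met
8. commercial general liability coverage $400,000 ≥ $350,000 → met
9. condition 'performs public-works projects' holds; bonding capacity review 265 days ago vs limit 180 → not met
10. licensed crane operators 1 < 2 → not met
Not met: 9, 10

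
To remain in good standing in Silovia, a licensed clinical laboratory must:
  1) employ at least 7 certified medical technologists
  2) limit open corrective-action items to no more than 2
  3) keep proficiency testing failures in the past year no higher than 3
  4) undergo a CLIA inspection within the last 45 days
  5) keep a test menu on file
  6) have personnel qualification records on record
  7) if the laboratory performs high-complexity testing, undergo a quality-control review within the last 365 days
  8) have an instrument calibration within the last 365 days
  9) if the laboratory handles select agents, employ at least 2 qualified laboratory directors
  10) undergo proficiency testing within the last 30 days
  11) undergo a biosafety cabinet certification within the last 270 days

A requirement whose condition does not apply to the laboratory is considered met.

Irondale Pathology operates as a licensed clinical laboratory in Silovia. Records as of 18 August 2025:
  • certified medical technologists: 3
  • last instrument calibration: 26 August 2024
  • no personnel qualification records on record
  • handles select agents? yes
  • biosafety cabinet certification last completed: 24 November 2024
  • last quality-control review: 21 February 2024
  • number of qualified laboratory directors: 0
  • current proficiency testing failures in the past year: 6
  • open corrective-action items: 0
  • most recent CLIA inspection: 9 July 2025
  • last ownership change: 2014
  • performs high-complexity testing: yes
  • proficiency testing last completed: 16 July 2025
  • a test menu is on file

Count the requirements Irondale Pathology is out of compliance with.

1. certified medical technologists 3 < 7 → not met
2. open corrective-action items 0 ≤ 2 → met
3. proficiency testing failures in the past year 6 > 3 → not met
4. CLIA inspection 40 days ago vs limit 45 → met
5. test menu present → met
6. personnel qualification records absent → not met
7. condition 'performs high-complexity testing' holds; quality-control review 544 days ago vs limit 365 → not met
8. instrument calibration 357 days ago vs limit 365 → met
9. condition 'handles select agents' holds; qualified laboratory directors 0 < 2 → not met
10. proficiency testing 33 days ago vs limit 30 → not met
11. biosafety cabinet certification 267 days ago vs limit 270 → met
Not met: 6 of 11

6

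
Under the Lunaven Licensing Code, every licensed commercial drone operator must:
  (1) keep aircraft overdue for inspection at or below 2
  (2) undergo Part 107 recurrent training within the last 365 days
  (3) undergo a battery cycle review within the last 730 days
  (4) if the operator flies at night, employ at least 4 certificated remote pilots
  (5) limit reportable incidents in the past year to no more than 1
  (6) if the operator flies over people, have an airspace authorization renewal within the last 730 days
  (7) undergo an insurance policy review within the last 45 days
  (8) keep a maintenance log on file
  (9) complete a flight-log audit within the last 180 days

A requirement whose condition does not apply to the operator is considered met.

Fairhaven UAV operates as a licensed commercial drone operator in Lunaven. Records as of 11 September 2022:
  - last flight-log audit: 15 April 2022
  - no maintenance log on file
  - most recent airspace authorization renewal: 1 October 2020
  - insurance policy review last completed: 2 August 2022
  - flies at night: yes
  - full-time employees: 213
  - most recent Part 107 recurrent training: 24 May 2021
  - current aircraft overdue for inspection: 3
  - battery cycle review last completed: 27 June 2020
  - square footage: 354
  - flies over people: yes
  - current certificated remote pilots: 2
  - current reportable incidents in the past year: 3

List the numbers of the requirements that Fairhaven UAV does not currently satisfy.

1, 2, 3, 4, 5, 8

1. aircraft overdue for inspection 3 > 2 → not met
2. Part 107 recurrent training 475 days ago vs limit 365 → not met
3. battery cycle review 806 days ago vs limit 730 → not met
4. condition 'flies at night' holds; certificated remote pilots 2 < 4 → not met
5. reportable incidents in the past year 3 > 1 → not met
6. condition 'flies over people' holds; airspace authorization renewal 710 days ago vs limit 730 → met
7. insurance policy review 40 days ago vs limit 45 → met
8. maintenance log absent → not met
9. flight-log audit 149 days ago vs limit 180 → met
Not met: 1, 2, 3, 4, 5, 8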